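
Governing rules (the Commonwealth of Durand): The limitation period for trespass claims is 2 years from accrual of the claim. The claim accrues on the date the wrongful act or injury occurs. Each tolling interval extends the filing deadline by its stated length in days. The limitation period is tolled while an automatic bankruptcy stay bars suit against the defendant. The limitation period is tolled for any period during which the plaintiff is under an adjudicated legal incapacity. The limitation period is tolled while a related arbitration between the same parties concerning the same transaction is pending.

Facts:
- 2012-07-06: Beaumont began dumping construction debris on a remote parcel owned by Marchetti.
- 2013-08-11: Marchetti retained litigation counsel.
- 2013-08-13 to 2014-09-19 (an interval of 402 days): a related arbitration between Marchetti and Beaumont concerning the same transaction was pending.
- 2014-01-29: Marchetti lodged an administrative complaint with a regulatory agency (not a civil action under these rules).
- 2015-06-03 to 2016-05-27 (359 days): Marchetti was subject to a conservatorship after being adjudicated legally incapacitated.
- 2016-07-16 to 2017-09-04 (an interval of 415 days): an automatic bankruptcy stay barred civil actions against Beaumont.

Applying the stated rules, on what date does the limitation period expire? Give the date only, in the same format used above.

The claim accrued on 2012-07-06, the date of the act.
2 years from 2012-07-06 is 2014-07-06.
The pending related arbitration from 2013-08-13 to 2014-09-19 tolled the period for 402 days, extending the deadline to 2015-08-12.
The period was tolled for 359 days by the plaintiff's legal incapacity (2015-06-03 to 2016-05-27), pushing the deadline to 2016-08-05.
The period was tolled for 415 days by the automatic bankruptcy stay (2016-07-16 to 2017-09-04), pushing the deadline to 2017-09-24.
None of the other events listed affects the running of the period under the stated rules.

2017-09-24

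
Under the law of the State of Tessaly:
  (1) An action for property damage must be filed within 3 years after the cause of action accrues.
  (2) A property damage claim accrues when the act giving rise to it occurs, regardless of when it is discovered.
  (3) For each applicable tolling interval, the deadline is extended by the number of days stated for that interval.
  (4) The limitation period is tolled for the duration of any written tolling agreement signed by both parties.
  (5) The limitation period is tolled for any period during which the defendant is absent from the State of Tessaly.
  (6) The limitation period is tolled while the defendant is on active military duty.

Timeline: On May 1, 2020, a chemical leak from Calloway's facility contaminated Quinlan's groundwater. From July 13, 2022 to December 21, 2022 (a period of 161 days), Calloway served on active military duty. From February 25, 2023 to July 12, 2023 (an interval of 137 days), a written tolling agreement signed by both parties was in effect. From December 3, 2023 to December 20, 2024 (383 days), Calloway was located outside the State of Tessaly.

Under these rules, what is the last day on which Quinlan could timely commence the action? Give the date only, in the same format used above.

March 12, 2025

The cause of action accrued on May 1, 2020, the date of the act.
3 years from May 1, 2020 is May 1, 2023.
The period was tolled for 161 days by the defendant's active military service (July 13, 2022 to December 21, 2022), pushing the deadline to October 9, 2023.
The period was tolled for 137 days by the written tolling agreement (February 25, 2023 to July 12, 2023), pushing the deadline to February 23, 2024.
The defendant's absence from the jurisdiction from December 3, 2023 to December 20, 2024 tolled the period for 383 days, extending the deadline to March 12, 2025.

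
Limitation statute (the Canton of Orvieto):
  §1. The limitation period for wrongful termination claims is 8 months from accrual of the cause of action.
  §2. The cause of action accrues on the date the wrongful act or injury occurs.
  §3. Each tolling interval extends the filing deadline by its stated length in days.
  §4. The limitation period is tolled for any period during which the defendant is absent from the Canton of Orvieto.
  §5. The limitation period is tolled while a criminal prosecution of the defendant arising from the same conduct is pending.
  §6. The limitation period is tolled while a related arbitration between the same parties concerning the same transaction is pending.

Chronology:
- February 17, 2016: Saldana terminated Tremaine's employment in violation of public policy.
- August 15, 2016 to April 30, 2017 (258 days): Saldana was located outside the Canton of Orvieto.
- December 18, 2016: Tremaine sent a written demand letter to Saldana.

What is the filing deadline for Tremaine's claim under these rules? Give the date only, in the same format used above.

July 2, 2017

The cause of action accrued on February 17, 2016, the date of the act.
8 months from February 17, 2016 is October 17, 2016.
The defendant's absence from the jurisdiction from August 15, 2016 to April 30, 2017 tolled the period for 258 days, extending the deadline to July 2, 2017.
None of the other events listed affects the running of the period under the stated rules.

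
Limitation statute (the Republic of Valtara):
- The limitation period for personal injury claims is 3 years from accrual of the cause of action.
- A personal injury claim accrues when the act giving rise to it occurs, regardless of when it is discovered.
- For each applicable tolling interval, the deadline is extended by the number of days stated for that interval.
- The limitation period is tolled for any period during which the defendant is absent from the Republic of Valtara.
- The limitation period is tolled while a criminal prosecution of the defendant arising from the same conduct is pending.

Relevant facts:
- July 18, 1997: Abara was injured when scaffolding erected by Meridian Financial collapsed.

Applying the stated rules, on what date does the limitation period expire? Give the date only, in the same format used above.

The limitation period began to run on July 18, 1997.
Adding the 3 years base period to July 18, 1997 gives a deadline of July 18, 2000, before any tolling.

July 18, 2000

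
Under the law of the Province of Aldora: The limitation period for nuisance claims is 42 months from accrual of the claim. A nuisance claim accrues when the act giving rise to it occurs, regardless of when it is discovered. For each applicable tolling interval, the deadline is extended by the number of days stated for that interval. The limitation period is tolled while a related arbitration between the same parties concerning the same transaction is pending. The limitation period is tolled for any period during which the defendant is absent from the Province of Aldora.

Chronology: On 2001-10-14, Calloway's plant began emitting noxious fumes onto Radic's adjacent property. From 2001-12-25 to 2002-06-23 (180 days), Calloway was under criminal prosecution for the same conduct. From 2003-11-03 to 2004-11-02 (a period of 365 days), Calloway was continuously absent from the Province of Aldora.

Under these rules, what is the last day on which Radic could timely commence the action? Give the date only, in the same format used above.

2006-04-14

The claim accrued on 2001-10-14, the date of the act.
Adding the 42 months base period to 2001-10-14 gives a deadline of 2005-04-14, before any tolling.
Because the defendant's absence from the jurisdiction ran from 2003-11-03 to 2004-11-02, the deadline is extended by 365 days to 2006-04-14.
No stated provision tolls the period for a criminal prosecution, so the interval from 2001-12-25 to 2002-06-23 has no effect on the deadline.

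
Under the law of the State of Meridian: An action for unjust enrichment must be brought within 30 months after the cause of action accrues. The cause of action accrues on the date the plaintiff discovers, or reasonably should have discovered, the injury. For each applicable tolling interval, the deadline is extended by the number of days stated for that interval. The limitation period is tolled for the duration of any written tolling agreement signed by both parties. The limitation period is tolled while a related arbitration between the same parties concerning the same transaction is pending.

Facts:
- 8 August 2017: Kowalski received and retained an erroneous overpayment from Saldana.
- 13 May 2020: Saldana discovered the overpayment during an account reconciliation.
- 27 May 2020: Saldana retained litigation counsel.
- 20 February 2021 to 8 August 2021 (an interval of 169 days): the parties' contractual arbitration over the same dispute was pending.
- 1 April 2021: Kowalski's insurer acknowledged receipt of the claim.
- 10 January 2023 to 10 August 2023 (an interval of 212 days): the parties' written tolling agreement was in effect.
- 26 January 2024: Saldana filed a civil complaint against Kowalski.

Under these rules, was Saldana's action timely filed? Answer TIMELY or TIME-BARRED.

Under the discovery rule, the claim accrued on 13 May 2020, when Saldana discovered the injury — not on the 8 August 2017 date of the underlying act.
The untolled deadline — 30 months after 13 May 2020 — is 13 November 2022.
The pending related arbitration from 20 February 2021 to 8 August 2021 tolled the period for 169 days, extending the deadline to 1 May 2023.
Because the written tolling agreement ran from 10 January 2023 to 10 August 2023, the deadline is extended by 212 days to 29 November 2023.
Nothing else in the chronology tolls or restarts the period.
Saldana filed on 26 January 2024, after the 29 November 2023 deadline, so the action is time-barred.

TIME-BARRED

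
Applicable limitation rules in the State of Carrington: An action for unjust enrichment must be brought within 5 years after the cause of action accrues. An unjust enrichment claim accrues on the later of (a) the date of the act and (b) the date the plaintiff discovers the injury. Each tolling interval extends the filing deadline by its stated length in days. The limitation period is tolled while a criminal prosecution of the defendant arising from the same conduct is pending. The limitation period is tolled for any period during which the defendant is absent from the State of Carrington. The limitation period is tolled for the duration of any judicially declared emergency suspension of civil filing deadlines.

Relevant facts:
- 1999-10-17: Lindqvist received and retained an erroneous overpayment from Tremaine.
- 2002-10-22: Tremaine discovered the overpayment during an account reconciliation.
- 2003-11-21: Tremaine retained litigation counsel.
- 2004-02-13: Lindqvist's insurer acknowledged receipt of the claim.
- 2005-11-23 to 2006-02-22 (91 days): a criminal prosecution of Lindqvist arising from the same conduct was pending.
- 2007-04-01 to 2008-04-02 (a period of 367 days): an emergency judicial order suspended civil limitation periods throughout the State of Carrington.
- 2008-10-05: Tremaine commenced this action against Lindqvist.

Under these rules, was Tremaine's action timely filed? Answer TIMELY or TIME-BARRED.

TIMELY

The claim accrued on 2002-10-22 — the later of the 1999-10-17 act and the 2002-10-22 discovery.
Adding the 5 years base period to 2002-10-22 gives a deadline of 2007-10-22, before any tolling.
The period was tolled for 91 days by the pending criminal prosecution (2005-11-23 to 2006-02-22), pushing the deadline to 2008-01-21.
The emergency suspension of filing deadlines from 2007-04-01 to 2008-04-02 tolled the period for 367 days, extending the deadline to 2009-01-22.
None of the other events listed affects the running of the period under the stated rules.
Filing on 2008-10-05 beat the 2009-01-22 deadline — the action is timely.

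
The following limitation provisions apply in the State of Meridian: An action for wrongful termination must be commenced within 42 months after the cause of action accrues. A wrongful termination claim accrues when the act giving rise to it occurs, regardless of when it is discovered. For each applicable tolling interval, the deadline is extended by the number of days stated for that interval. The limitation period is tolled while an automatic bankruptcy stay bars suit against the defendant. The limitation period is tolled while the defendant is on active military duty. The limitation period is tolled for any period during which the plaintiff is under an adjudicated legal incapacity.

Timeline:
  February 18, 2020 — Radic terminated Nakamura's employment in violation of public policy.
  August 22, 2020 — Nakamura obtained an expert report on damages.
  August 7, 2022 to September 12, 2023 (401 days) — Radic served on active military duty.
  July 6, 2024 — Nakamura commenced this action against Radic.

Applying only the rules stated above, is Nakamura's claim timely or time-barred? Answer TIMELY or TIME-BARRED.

TIMELY

The limitation period began to run on February 18, 2020.
42 months from February 18, 2020 is August 18, 2023.
The defendant's active military service from August 7, 2022 to September 12, 2023 tolled the period for 401 days, extending the deadline to September 22, 2024.
The other events in the timeline have no effect on the limitation period under the stated rules.
Nakamura filed on July 6, 2024, before the September 22, 2024 deadline, so the action is timely.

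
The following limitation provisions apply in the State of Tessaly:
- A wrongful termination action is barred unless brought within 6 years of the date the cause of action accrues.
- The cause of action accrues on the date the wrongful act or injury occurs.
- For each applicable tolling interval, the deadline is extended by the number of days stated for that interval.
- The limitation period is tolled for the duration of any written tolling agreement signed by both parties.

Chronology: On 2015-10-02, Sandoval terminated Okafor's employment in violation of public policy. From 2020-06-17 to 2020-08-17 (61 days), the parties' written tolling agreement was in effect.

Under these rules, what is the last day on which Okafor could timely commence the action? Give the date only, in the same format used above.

The cause of action accrued on 2015-10-02, the date of the act.
The untolled deadline — 6 years after 2015-10-02 — is 2021-10-02.
Because the written tolling agreement ran from 2020-06-17 to 2020-08-17, the deadline is extended by 61 days to 2021-12-02.

2021-12-02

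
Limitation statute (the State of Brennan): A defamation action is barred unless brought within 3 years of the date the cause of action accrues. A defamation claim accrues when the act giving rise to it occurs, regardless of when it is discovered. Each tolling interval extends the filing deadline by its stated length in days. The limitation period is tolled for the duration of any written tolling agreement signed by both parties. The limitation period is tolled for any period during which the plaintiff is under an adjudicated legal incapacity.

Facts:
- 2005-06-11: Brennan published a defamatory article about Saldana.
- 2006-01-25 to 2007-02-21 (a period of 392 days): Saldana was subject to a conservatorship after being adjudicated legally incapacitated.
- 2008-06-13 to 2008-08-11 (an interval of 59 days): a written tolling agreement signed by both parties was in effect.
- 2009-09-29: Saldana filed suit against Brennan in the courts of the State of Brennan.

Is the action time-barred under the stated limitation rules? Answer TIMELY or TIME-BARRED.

TIME-BARRED

The cause of action accrued on 2005-06-11, the date of the act.
3 years from 2005-06-11 is 2008-06-11.
The plaintiff's legal incapacity from 2006-01-25 to 2007-02-21 tolled the period for 392 days, extending the deadline to 2009-07-08.
The period was tolled for 59 days by the written tolling agreement (2008-06-13 to 2008-08-11), pushing the deadline to 2009-09-05.
Saldana filed on 2009-09-29, after the 2009-09-05 deadline, so the action is time-barred.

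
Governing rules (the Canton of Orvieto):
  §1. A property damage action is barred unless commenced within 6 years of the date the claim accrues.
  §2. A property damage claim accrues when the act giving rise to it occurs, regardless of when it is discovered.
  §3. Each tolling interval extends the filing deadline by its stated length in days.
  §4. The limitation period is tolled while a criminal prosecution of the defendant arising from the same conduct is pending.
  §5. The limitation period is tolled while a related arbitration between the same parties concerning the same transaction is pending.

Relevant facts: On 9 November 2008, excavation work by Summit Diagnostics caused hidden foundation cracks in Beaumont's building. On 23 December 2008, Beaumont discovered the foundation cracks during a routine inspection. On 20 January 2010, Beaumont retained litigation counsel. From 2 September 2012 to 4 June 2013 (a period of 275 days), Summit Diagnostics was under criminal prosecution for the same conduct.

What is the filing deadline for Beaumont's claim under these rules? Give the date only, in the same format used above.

11 August 2015

Because the rule ties accrual to occurrence, the claim accrued on 9 November 2008, not on the 23 December 2008 discovery date.
6 years from 9 November 2008 is 9 November 2014.
Because the pending criminal prosecution ran from 2 September 2012 to 4 June 2013, the deadline is extended by 275 days to 11 August 2015.
The other events in the timeline have no effect on the limitation period under the stated rules.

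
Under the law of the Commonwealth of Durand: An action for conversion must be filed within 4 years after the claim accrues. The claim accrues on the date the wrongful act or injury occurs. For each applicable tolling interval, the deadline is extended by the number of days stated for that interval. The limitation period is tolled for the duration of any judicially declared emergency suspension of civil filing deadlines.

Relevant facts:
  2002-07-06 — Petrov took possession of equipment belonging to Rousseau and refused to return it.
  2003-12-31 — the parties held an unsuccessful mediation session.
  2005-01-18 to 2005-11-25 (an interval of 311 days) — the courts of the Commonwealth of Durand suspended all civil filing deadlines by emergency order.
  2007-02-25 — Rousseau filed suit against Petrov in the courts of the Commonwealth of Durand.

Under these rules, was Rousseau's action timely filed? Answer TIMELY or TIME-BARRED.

The limitation period began to run on 2002-07-06.
Adding the 4 years base period to 2002-07-06 gives a deadline of 2006-07-06, before any tolling.
The emergency suspension of filing deadlines from 2005-01-18 to 2005-11-25 tolled the period for 311 days, extending the deadline to 2007-05-13.
None of the other events listed affects the running of the period under the stated rules.
Rousseau filed on 2007-02-25, before the 2007-05-13 deadline, so the action is timely.

TIMELY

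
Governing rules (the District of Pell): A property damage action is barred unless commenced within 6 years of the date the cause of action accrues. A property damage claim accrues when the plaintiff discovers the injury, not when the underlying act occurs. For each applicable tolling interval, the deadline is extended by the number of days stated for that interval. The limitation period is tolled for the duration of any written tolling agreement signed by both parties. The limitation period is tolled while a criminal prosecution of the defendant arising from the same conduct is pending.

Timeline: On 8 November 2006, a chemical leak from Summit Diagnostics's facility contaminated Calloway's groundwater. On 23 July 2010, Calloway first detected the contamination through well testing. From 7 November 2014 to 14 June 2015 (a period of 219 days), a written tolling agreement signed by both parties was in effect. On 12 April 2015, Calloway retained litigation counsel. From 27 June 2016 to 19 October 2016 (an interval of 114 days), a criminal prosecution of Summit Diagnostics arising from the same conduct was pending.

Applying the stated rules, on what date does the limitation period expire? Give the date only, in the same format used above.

21 June 2017

Under the discovery rule, the claim accrued on 23 July 2010, when Calloway discovered the injury — not on the 8 November 2006 date of the underlying act.
The untolled deadline — 6 years after 23 July 2010 — is 23 July 2016.
The written tolling agreement from 7 November 2014 to 14 June 2015 tolled the period for 219 days, extending the deadline to 27 February 2017.
Because the pending criminal prosecution ran from 27 June 2016 to 19 October 2016, the deadline is extended by 114 days to 21 June 2017.
The other events in the timeline have no effect on the limitation period under the stated rules.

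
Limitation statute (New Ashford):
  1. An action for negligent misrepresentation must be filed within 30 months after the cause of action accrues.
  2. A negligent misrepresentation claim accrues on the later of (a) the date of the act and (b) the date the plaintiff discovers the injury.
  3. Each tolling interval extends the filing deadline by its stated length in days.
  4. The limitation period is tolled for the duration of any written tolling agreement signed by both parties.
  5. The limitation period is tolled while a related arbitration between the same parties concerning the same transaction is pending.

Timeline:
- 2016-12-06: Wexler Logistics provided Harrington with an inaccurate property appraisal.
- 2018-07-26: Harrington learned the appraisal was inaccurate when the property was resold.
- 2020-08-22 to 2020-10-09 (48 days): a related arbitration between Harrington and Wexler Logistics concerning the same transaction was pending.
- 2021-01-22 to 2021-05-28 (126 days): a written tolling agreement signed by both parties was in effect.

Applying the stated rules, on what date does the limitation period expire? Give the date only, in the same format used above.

Taking the later of the act (2016-12-06) and discovery (2018-07-26), the claim accrued on 2018-07-26.
Adding the 30 months base period to 2018-07-26 gives a deadline of 2021-01-26, before any tolling.
Because the pending related arbitration ran from 2020-08-22 to 2020-10-09, the deadline is extended by 48 days to 2021-03-15.
Because the written tolling agreement ran from 2021-01-22 to 2021-05-28, the deadline is extended by 126 days to 2021-07-19.

2021-07-19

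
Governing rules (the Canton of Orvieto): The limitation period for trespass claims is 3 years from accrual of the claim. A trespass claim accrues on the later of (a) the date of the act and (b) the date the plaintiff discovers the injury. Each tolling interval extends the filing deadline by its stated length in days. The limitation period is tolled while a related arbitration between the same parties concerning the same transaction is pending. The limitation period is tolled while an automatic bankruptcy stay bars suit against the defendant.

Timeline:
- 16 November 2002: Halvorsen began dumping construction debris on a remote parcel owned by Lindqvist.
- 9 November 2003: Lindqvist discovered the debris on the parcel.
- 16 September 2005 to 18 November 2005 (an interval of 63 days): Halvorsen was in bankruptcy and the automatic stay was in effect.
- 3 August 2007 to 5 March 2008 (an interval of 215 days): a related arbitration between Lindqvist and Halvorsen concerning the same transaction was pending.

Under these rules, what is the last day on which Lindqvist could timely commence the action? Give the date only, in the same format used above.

Taking the later of the act (16 November 2002) and discovery (9 November 2003), the claim accrued on 9 November 2003.
Adding the 3 years base period to 9 November 2003 gives a deadline of 9 November 2006, before any tolling.
The automatic bankruptcy stay from 16 September 2005 to 18 November 2005 tolled the period for 63 days, extending the deadline to 11 January 2007.
The pending related arbitration starting 3 August 2007 came too late — the period had run on 11 January 2007 — and so does not extend the deadline.

11 January 2007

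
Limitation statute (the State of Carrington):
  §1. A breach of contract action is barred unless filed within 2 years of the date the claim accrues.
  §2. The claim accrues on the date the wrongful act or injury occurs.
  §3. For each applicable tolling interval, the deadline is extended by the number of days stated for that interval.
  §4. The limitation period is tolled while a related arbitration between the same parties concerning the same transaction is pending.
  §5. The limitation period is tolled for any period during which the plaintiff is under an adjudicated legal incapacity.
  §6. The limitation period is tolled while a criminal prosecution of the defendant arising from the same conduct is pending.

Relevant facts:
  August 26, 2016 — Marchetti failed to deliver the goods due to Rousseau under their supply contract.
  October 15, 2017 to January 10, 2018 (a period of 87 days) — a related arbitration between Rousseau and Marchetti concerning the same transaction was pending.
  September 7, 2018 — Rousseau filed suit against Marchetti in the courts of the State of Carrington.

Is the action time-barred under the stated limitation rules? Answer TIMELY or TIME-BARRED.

TIMELY

The limitation period began to run on August 26, 2016.
2 years from August 26, 2016 is August 26, 2018.
The period was tolled for 87 days by the pending related arbitration (October 15, 2017 to January 10, 2018), pushing the deadline to November 21, 2018.
The September 7, 2018 filing precedes the November 21, 2018 deadline; the claim is timely.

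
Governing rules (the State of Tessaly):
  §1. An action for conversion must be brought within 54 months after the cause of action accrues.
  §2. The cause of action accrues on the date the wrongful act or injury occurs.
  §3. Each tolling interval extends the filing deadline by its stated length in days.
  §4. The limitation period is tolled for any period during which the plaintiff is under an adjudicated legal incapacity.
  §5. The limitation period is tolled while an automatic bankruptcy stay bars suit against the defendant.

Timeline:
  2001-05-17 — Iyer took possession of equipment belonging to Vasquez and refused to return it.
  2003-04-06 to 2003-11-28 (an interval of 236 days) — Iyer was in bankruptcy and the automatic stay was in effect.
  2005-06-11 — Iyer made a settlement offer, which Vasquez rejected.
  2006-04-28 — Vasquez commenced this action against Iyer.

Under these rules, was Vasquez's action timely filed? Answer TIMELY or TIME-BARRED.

The limitation period began to run on 2001-05-17.
54 months from 2001-05-17 is 2005-11-17.
Because the automatic bankruptcy stay ran from 2003-04-06 to 2003-11-28, the deadline is extended by 236 days to 2006-07-11.
None of the other events listed affects the running of the period under the stated rules.
The 2006-04-28 filing precedes the 2006-07-11 deadline; the claim is timely.

TIMELY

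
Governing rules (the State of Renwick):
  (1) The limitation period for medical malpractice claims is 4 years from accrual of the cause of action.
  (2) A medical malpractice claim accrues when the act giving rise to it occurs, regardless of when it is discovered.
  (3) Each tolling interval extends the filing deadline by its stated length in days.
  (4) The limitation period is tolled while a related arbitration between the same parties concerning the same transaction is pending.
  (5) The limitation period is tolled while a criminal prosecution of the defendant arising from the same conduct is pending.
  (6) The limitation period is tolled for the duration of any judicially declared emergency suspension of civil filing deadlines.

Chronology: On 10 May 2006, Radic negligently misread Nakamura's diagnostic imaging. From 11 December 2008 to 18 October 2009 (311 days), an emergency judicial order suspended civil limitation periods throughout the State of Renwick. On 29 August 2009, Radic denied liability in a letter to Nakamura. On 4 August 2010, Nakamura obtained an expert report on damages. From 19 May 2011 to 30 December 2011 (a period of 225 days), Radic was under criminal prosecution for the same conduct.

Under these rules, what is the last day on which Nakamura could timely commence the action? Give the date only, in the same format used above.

17 March 2011

The limitation period began to run on 10 May 2006.
4 years from 10 May 2006 is 10 May 2010.
The period was tolled for 311 days by the emergency suspension of filing deadlines (11 December 2008 to 18 October 2009), pushing the deadline to 17 March 2011.
The pending criminal prosecution starting 19 May 2011 came too late — the period had run on 17 March 2011 — and so does not extend the deadline.
Nothing else in the chronology tolls or restarts the period.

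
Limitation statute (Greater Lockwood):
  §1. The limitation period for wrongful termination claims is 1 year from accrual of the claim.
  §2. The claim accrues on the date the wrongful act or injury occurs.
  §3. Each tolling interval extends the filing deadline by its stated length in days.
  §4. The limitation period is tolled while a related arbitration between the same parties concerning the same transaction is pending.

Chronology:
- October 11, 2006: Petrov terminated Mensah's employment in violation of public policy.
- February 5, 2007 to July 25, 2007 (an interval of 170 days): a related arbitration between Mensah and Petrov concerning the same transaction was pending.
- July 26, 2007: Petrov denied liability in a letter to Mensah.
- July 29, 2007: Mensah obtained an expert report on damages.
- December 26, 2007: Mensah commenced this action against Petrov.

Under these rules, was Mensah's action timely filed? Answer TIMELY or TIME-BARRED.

TIMELY

The claim accrued on October 11, 2006, the date of the act.
1 year from October 11, 2006 is October 11, 2007.
The pending related arbitration from February 5, 2007 to July 25, 2007 tolled the period for 170 days, extending the deadline to March 29, 2008.
None of the other events listed affects the running of the period under the stated rules.
Mensah filed on December 26, 2007, before the March 29, 2008 deadline, so the action is timely.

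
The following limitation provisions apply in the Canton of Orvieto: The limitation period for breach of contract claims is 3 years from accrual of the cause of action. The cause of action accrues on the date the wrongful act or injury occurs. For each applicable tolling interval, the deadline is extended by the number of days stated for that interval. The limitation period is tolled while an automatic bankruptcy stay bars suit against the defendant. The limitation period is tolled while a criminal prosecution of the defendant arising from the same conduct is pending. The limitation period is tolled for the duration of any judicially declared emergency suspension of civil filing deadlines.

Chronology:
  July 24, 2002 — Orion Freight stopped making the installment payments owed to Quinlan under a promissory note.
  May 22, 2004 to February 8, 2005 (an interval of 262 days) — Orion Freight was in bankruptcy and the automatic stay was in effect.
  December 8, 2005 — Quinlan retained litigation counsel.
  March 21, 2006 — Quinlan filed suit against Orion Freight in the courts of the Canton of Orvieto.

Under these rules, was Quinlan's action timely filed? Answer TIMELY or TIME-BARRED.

The claim accrued on July 24, 2002, when the wrongful act occurred.
The untolled deadline — 3 years after July 24, 2002 — is July 24, 2005.
The automatic bankruptcy stay from May 22, 2004 to February 8, 2005 tolled the period for 262 days, extending the deadline to April 12, 2006.
Nothing else in the chronology tolls or restarts the period.
Filing on March 21, 2006 beat the April 12, 2006 deadline — the action is timely.

TIMELY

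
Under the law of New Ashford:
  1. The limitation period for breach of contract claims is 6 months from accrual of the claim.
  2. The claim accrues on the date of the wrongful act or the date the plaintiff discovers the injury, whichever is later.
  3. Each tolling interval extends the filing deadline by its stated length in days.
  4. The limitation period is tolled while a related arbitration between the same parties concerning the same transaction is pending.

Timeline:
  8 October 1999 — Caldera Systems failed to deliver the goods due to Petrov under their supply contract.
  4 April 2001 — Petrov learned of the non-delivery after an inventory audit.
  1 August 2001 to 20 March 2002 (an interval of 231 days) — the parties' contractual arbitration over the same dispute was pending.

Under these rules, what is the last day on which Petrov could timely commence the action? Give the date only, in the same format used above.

23 May 2002

Because discovery on 4 April 2001 post-dates the 8 October 1999 act, accrual under the later-of rule falls on 4 April 2001.
Adding the 6 months base period to 4 April 2001 gives a deadline of 4 October 2001, before any tolling.
The pending related arbitration from 1 August 2001 to 20 March 2002 tolled the period for 231 days, extending the deadline to 23 May 2002.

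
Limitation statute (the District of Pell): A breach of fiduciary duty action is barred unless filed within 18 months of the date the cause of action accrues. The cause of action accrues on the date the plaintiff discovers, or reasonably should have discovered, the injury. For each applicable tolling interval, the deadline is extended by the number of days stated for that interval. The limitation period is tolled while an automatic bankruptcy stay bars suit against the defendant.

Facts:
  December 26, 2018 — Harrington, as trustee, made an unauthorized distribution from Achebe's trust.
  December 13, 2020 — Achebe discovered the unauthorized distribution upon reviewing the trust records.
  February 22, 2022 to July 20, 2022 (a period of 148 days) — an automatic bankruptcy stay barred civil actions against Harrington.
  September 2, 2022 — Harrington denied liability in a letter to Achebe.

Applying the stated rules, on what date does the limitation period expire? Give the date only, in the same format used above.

Under the discovery rule, the claim accrued on December 13, 2020, when Achebe discovered the injury — not on the December 26, 2018 date of the underlying act.
18 months from December 13, 2020 is June 13, 2022.
The automatic bankruptcy stay from February 22, 2022 to July 20, 2022 tolled the period for 148 days, extending the deadline to November 8, 2022.
Nothing else in the chronology tolls or restarts the period.

November 8, 2022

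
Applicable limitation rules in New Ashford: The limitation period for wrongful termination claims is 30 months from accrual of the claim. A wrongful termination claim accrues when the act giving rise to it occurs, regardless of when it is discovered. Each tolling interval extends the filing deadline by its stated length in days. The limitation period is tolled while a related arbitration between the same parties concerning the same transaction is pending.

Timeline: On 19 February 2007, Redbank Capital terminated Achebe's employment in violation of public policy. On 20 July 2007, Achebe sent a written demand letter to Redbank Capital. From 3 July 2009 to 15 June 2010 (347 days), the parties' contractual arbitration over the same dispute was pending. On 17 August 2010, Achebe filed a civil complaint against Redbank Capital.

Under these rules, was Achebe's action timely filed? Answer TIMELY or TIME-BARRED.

TIME-BARRED

The claim accrued on 19 February 2007, the date of the act.
30 months from 19 February 2007 is 19 August 2009.
The period was tolled for 347 days by the pending related arbitration (3 July 2009 to 15 June 2010), pushing the deadline to 1 August 2010.
Nothing else in the chronology tolls or restarts the period.
The 17 August 2010 filing falls after the 1 August 2010 deadline; the claim is time-barred.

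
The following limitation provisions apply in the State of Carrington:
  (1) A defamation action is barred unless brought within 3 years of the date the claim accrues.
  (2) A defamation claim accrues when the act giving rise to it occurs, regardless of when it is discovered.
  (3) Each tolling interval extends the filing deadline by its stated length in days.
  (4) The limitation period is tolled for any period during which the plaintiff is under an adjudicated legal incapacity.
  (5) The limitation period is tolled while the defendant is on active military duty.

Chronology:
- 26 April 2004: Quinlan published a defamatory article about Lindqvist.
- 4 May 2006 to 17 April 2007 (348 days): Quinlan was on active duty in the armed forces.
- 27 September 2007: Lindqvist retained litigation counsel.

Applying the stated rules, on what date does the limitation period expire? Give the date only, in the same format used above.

The claim accrued on 26 April 2004, the date of the act.
3 years from 26 April 2004 is 26 April 2007.
The defendant's active military service from 4 May 2006 to 17 April 2007 tolled the period for 348 days, extending the deadline to 8 April 2008.
None of the other events listed affects the running of the period under the stated rules.

8 April 2008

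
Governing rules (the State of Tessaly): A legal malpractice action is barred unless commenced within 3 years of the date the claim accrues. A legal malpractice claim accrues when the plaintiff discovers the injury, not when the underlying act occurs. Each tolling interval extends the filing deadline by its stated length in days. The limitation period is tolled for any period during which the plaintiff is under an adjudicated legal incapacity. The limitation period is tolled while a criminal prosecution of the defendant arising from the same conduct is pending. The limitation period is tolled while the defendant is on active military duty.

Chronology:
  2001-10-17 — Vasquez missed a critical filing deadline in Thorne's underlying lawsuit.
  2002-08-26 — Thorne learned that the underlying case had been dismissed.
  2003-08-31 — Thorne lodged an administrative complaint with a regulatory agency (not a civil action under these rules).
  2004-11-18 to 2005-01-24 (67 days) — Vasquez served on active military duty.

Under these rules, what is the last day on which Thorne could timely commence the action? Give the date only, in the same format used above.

Under the discovery rule, the claim accrued on 2002-08-26, when Thorne discovered the injury — not on the 2001-10-17 date of the underlying act.
3 years from 2002-08-26 is 2005-08-26.
The period was tolled for 67 days by the defendant's active military service (2004-11-18 to 2005-01-24), pushing the deadline to 2005-11-01.
The other events in the timeline have no effect on the limitation period under the stated rules.

2005-11-01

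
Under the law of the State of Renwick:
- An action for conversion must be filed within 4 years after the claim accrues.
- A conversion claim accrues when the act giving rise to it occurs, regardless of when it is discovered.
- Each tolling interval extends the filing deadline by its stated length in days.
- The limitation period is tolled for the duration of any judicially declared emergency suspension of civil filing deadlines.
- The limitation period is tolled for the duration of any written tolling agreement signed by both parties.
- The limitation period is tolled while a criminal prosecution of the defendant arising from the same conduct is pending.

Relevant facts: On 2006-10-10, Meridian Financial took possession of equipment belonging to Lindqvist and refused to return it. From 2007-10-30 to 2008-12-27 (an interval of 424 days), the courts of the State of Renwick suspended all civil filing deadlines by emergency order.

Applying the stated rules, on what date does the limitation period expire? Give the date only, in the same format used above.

The claim accrued on 2006-10-10, when the wrongful act occurred.
The untolled deadline — 4 years after 2006-10-10 — is 2010-10-10.
Because the emergency suspension of filing deadlines ran from 2007-10-30 to 2008-12-27, the deadline is extended by 424 days to 2011-12-08.

2011-12-08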